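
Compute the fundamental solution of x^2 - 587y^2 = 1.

First expand sqrt(587) as a continued fraction. With x_i = (sqrt(587) + m_i)/d_i and (m_0, d_0) = (0, 1): a_0 = floor(sqrt(587)) = 24, since 24^2 = 576 <= 587 < 625 = 25^2.
Iterate m_{i+1} = d_i*a_i - m_i, d_{i+1} = (587 - m_{i+1}^2)/d_i, a_{i+1} = floor((a_0 + m_{i+1})/d_{i+1}):
  m_1 = 1*24 - 0 = 24, d_1 = (587 - 24^2)/1 = 11/1 = 11, a_1 = floor((24 + 24)/11) = 4.
  m_2 = 11*4 - 24 = 20, d_2 = (587 - 20^2)/11 = 187/11 = 17, a_2 = floor((24 + 20)/17) = 2.
  m_3 = 17*2 - 20 = 14, d_3 = (587 - 14^2)/17 = 391/17 = 23, a_3 = floor((24 + 14)/23) = 1.
  m_4 = 23*1 - 14 = 9, d_4 = (587 - 9^2)/23 = 506/23 = 22, a_4 = floor((24 + 9)/22) = 1.
  m_5 = 22*1 - 9 = 13, d_5 = (587 - 13^2)/22 = 418/22 = 19, a_5 = floor((24 + 13)/19) = 1.
  m_6 = 19*1 - 13 = 6, d_6 = (587 - 6^2)/19 = 551/19 = 29, a_6 = floor((24 + 6)/29) = 1.
  m_7 = 29*1 - 6 = 23, d_7 = (587 - 23^2)/29 = 58/29 = 2, a_7 = floor((24 + 23)/2) = 23.
  m_8 = 2*23 - 23 = 23, d_8 = (587 - 23^2)/2 = 58/2 = 29, a_8 = floor((24 + 23)/29) = 1.
  m_9 = 29*1 - 23 = 6, d_9 = (587 - 6^2)/29 = 551/29 = 19, a_9 = floor((24 + 6)/19) = 1.
  m_10 = 19*1 - 6 = 13, d_10 = (587 - 13^2)/19 = 418/19 = 22, a_10 = floor((24 + 13)/22) = 1.
  m_11 = 22*1 - 13 = 9, d_11 = (587 - 9^2)/22 = 506/22 = 23, a_11 = floor((24 + 9)/23) = 1.
  m_12 = 23*1 - 9 = 14, d_12 = (587 - 14^2)/23 = 391/23 = 17, a_12 = floor((24 + 14)/17) = 2.
  m_13 = 17*2 - 14 = 20, d_13 = (587 - 20^2)/17 = 187/17 = 11, a_13 = floor((24 + 20)/11) = 4.
  m_14 = 11*4 - 20 = 24, d_14 = (587 - 24^2)/11 = 11/11 = 1, a_14 = floor((24 + 24)/1) = 48.
  m_15 = 1*48 - 24 = 24, d_15 = (587 - 24^2)/1 = 11/1 = 11: (m_15, d_15) = (m_1, d_1) = (24, 11), so from here the quotients repeat a_1, ..., a_14; the period length is 14.
So sqrt(587) = [24; (4, 2, 1, 1, 1, 1, 23, 1, 1, 1, 1, 2, 4, 48)] with period length k = 14.
k is even, so the fundamental solution of x^2 - 587y^2 = 1 is (p_{k-1}, q_{k-1}) = (p_13, q_13); compute convergents through index 13.
Convergents (p_i = a_i*p_{i-1} + p_{i-2}, q_i = a_i*q_{i-1} + q_{i-2} with p_{-2}=0, p_{-1}=1, q_{-2}=1, q_{-1}=0):
  i=0: a_0=24, p_0 = 24*1 + 0 = 24, q_0 = 24*0 + 1 = 1.
  i=1: a_1=4, p_1 = 4*24 + 1 = 97, q_1 = 4*1 + 0 = 4.
  i=2: a_2=2, p_2 = 2*97 + 24 = 218, q_2 = 2*4 + 1 = 9.
  i=3: a_3=1, p_3 = 1*218 + 97 = 315, q_3 = 1*9 + 4 = 13.
  i=4: a_4=1, p_4 = 1*315 + 218 = 533, q_4 = 1*13 + 9 = 22.
  i=5: a_5=1, p_5 = 1*533 + 315 = 848, q_5 = 1*22 + 13 = 35.
  i=6: a_6=1, p_6 = 1*848 + 533 = 1381, q_6 = 1*35 + 22 = 57.
  i=7: a_7=23, p_7 = 23*1381 + 848 = 32611, q_7 = 23*57 + 35 = 1346.
  i=8: a_8=1, p_8 = 1*32611 + 1381 = 33992, q_8 = 1*1346 + 57 = 1403.
  i=9: a_9=1, p_9 = 1*33992 + 32611 = 66603, q_9 = 1*1403 + 1346 = 2749.
  i=10: a_10=1, p_10 = 1*66603 + 33992 = 100595, q_10 = 1*2749 + 1403 = 4152.
  i=11: a_11=1, p_11 = 1*100595 + 66603 = 167198, q_11 = 1*4152 + 2749 = 6901.
  i=12: a_12=2, p_12 = 2*167198 + 100595 = 434991, q_12 = 2*6901 + 4152 = 17954.
  i=13: a_13=4, p_13 = 4*434991 + 167198 = 1907162, q_13 = 4*17954 + 6901 = 78717.
Check: 1907162^2 - 587*78717^2 = 3637266894244 - 3637266894243 = 1, so (x, y) = (1907162, 78717) solves the equation, and by the theorem it is the least positive solution.

(x, y) = (1907162, 78717)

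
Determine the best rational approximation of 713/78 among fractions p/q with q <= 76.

649/71

Expand x = 713/78 as a continued fraction with the Euclidean algorithm:
  713 = 9*78 + 11, so a_0 = 9.
  78 = 7*11 + 1, so a_1 = 7.
  11 = 11*1 + 0, so a_2 = 11.
so x = [9; 7, 11].
Convergents (p_i = a_i*p_{i-1} + p_{i-2}, q_i = a_i*q_{i-1} + q_{i-2} with p_{-2}=0, p_{-1}=1, q_{-2}=1, q_{-1}=0), until the denominator exceeds 76:
  i=0: a_0=9, p_0 = 9*1 + 0 = 9, q_0 = 9*0 + 1 = 1.
  i=1: a_1=7, p_1 = 7*9 + 1 = 64, q_1 = 7*1 + 0 = 7.
  i=2: a_2=11, p_2 = 11*64 + 9 = 713, q_2 = 11*7 + 1 = 78.
q_2 = 78 > 76, so the last convergent with denominator <= 76 is p_1/q_1 = 64/7.
The closest fraction with denominator <= 76 is either p_1/q_1 or the intermediate fraction (k*p_1 + p_0)/(k*q_1 + q_0) with the largest k >= 1 whose denominator stays <= 76; these approach x as k grows, and every other convergent or intermediate fraction in range is farther away.
Largest k: floor((76 - q_0)/q_1) = floor((76 - 1)/7) = 10.
That gives (10*64 + 9)/(10*7 + 1) = 649/71.
Compare the errors: |x - 64/7| = |713*7 - 64*78|/(78*7) = 1/546, and |x - 649/71| = |713*71 - 649*78|/(78*71) = 1/5538.
Cross-multiplying, 1*546 = 546 < 5538 = 1*5538, so 1/5538 is smaller: the intermediate fraction 649/71 is closer to x than 64/7.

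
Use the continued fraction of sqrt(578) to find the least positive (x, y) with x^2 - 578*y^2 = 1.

First expand sqrt(578) as a continued fraction. With x_i = (sqrt(578) + m_i)/d_i and (m_0, d_0) = (0, 1): a_0 = floor(sqrt(578)) = 24, since 24^2 = 576 <= 578 < 625 = 25^2.
Iterate m_{i+1} = d_i*a_i - m_i, d_{i+1} = (578 - m_{i+1}^2)/d_i, a_{i+1} = floor((a_0 + m_{i+1})/d_{i+1}):
  m_1 = 1*24 - 0 = 24, d_1 = (578 - 24^2)/1 = 2/1 = 2, a_1 = floor((24 + 24)/2) = 24.
  m_2 = 2*24 - 24 = 24, d_2 = (578 - 24^2)/2 = 2/2 = 1, a_2 = floor((24 + 24)/1) = 48.
  m_3 = 1*48 - 24 = 24, d_3 = (578 - 24^2)/1 = 2/1 = 2: (m_3, d_3) = (m_1, d_1) = (24, 2), so from here the quotients repeat a_1, a_2; the period length is 2.
So sqrt(578) = [24; (24, 48)] with period length k = 2.
k is even, so the fundamental solution of x^2 - 578y^2 = 1 is (p_{k-1}, q_{k-1}) = (p_1, q_1); compute convergents through index 1.
Convergents (p_i = a_i*p_{i-1} + p_{i-2}, q_i = a_i*q_{i-1} + q_{i-2} with p_{-2}=0, p_{-1}=1, q_{-2}=1, q_{-1}=0):
  i=0: a_0=24, p_0 = 24*1 + 0 = 24, q_0 = 24*0 + 1 = 1.
  i=1: a_1=24, p_1 = 24*24 + 1 = 577, q_1 = 24*1 + 0 = 24.
Check: 577^2 - 578*24^2 = 332929 - 332928 = 1, so (x, y) = (577, 24) solves the equation, and by the theorem it is the least positive solution.

(x, y) = (577, 24)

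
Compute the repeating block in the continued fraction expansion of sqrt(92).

Write x_i = (sqrt(92) + m_i)/d_i with (m_0, d_0) = (0, 1). a_0 = floor(sqrt(92)) = 9, since 9^2 = 81 <= 92 < 100 = 10^2.
Iterate m_{i+1} = d_i*a_i - m_i, d_{i+1} = (92 - m_{i+1}^2)/d_i, a_{i+1} = floor((a_0 + m_{i+1})/d_{i+1}):
  m_1 = 1*9 - 0 = 9, d_1 = (92 - 9^2)/1 = 11/1 = 11, a_1 = floor((9 + 9)/11) = 1.
  m_2 = 11*1 - 9 = 2, d_2 = (92 - 2^2)/11 = 88/11 = 8, a_2 = floor((9 + 2)/8) = 1.
  m_3 = 8*1 - 2 = 6, d_3 = (92 - 6^2)/8 = 56/8 = 7, a_3 = floor((9 + 6)/7) = 2.
  m_4 = 7*2 - 6 = 8, d_4 = (92 - 8^2)/7 = 28/7 = 4, a_4 = floor((9 + 8)/4) = 4.
  m_5 = 4*4 - 8 = 8, d_5 = (92 - 8^2)/4 = 28/4 = 7, a_5 = floor((9 + 8)/7) = 2.
  m_6 = 7*2 - 8 = 6, d_6 = (92 - 6^2)/7 = 56/7 = 8, a_6 = floor((9 + 6)/8) = 1.
  m_7 = 8*1 - 6 = 2, d_7 = (92 - 2^2)/8 = 88/8 = 11, a_7 = floor((9 + 2)/11) = 1.
  m_8 = 11*1 - 2 = 9, d_8 = (92 - 9^2)/11 = 11/11 = 1, a_8 = floor((9 + 9)/1) = 18.
  m_9 = 1*18 - 9 = 9, d_9 = (92 - 9^2)/1 = 11/1 = 11: (m_9, d_9) = (m_1, d_1) = (9, 11), so from here the quotients repeat a_1, ..., a_8; the period length is 8.
Hence the expansion of sqrt(92) is a_0 = 9 followed by the repeating block 1, 1, 2, 4, 2, 1, 1, 18 (period 8).

[9; (1, 1, 2, 4, 2, 1, 1, 18)]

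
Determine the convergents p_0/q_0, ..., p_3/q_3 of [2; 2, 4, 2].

2/1, 5/2, 22/9, 49/20

Using the convergent recurrence p_i = a_i*p_{i-1} + p_{i-2}, q_i = a_i*q_{i-1} + q_{i-2} with p_{-2}=0, p_{-1}=1, q_{-2}=1, q_{-1}=0:
  i=0: a_0=2, p_0 = 2*1 + 0 = 2, q_0 = 2*0 + 1 = 1.
  i=1: a_1=2, p_1 = 2*2 + 1 = 5, q_1 = 2*1 + 0 = 2.
  i=2: a_2=4, p_2 = 4*5 + 2 = 22, q_2 = 4*2 + 1 = 9.
  i=3: a_3=2, p_3 = 2*22 + 5 = 49, q_3 = 2*9 + 2 = 20.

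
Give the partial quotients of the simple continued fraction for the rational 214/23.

[9; 3, 3, 2]

Run the Euclidean algorithm on 214 and 23; the successive quotients are the partial quotients a_0, a_1, ... (each step inverts the fractional part left over by the previous one):
  214 = 9*23 + 7, so a_0 = 9.
  23 = 3*7 + 2, so a_1 = 3.
  7 = 3*2 + 1, so a_2 = 3.
  2 = 2*1 + 0, so a_3 = 2.
The remainder reaches 0 after 4 divisions, so the expansion has 4 partial quotients, read off in order.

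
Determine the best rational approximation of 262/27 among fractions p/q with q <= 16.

Expand x = 262/27 as a continued fraction with the Euclidean algorithm:
  262 = 9*27 + 19, so a_0 = 9.
  27 = 1*19 + 8, so a_1 = 1.
  19 = 2*8 + 3, so a_2 = 2.
  8 = 2*3 + 2, so a_3 = 2.
  3 = 1*2 + 1, so a_4 = 1.
  2 = 2*1 + 0, so a_5 = 2.
so x = [9; 1, 2, 2, 1, 2].
Convergents (p_i = a_i*p_{i-1} + p_{i-2}, q_i = a_i*q_{i-1} + q_{i-2} with p_{-2}=0, p_{-1}=1, q_{-2}=1, q_{-1}=0), until the denominator exceeds 16:
  i=0: a_0=9, p_0 = 9*1 + 0 = 9, q_0 = 9*0 + 1 = 1.
  i=1: a_1=1, p_1 = 1*9 + 1 = 10, q_1 = 1*1 + 0 = 1.
  i=2: a_2=2, p_2 = 2*10 + 9 = 29, q_2 = 2*1 + 1 = 3.
  i=3: a_3=2, p_3 = 2*29 + 10 = 68, q_3 = 2*3 + 1 = 7.
  i=4: a_4=1, p_4 = 1*68 + 29 = 97, q_4 = 1*7 + 3 = 10.
  i=5: a_5=2, p_5 = 2*97 + 68 = 262, q_5 = 2*10 + 7 = 27.
q_5 = 27 > 16, so the last convergent with denominator <= 16 is p_4/q_4 = 97/10.
The closest fraction with denominator <= 16 is either p_4/q_4 or the intermediate fraction (k*p_4 + p_3)/(k*q_4 + q_3) with the largest k >= 1 whose denominator stays <= 16; these approach x as k grows, and every other convergent or intermediate fraction in range is farther away.
Largest k: floor((16 - q_3)/q_4) = floor((16 - 7)/10) = 0.
Since k = 0, no intermediate fraction beyond p_4/q_4 has denominator <= 16, so the convergent 97/10 is the closest (its error is |262*10 - 97*27|/(27*10) = 1/270).

97/10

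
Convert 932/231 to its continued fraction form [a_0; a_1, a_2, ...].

[4; 28, 1, 7]

Run the Euclidean algorithm on 932 and 231; the successive quotients are the partial quotients a_0, a_1, ... (each step inverts the fractional part left over by the previous one):
  932 = 4*231 + 8, so a_0 = 4.
  231 = 28*8 + 7, so a_1 = 28.
  8 = 1*7 + 1, so a_2 = 1.
  7 = 7*1 + 0, so a_3 = 7.
The remainder reaches 0 after 4 divisions, so the expansion has 4 partial quotients, read off in order.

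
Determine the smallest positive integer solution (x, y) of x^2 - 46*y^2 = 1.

First expand sqrt(46) as a continued fraction. With x_i = (sqrt(46) + m_i)/d_i and (m_0, d_0) = (0, 1): a_0 = floor(sqrt(46)) = 6, since 6^2 = 36 <= 46 < 49 = 7^2.
Iterate m_{i+1} = d_i*a_i - m_i, d_{i+1} = (46 - m_{i+1}^2)/d_i, a_{i+1} = floor((a_0 + m_{i+1})/d_{i+1}):
  m_1 = 1*6 - 0 = 6, d_1 = (46 - 6^2)/1 = 10/1 = 10, a_1 = floor((6 + 6)/10) = 1.
  m_2 = 10*1 - 6 = 4, d_2 = (46 - 4^2)/10 = 30/10 = 3, a_2 = floor((6 + 4)/3) = 3.
  m_3 = 3*3 - 4 = 5, d_3 = (46 - 5^2)/3 = 21/3 = 7, a_3 = floor((6 + 5)/7) = 1.
  m_4 = 7*1 - 5 = 2, d_4 = (46 - 2^2)/7 = 42/7 = 6, a_4 = floor((6 + 2)/6) = 1.
  m_5 = 6*1 - 2 = 4, d_5 = (46 - 4^2)/6 = 30/6 = 5, a_5 = floor((6 + 4)/5) = 2.
  m_6 = 5*2 - 4 = 6, d_6 = (46 - 6^2)/5 = 10/5 = 2, a_6 = floor((6 + 6)/2) = 6.
  m_7 = 2*6 - 6 = 6, d_7 = (46 - 6^2)/2 = 10/2 = 5, a_7 = floor((6 + 6)/5) = 2.
  m_8 = 5*2 - 6 = 4, d_8 = (46 - 4^2)/5 = 30/5 = 6, a_8 = floor((6 + 4)/6) = 1.
  m_9 = 6*1 - 4 = 2, d_9 = (46 - 2^2)/6 = 42/6 = 7, a_9 = floor((6 + 2)/7) = 1.
  m_10 = 7*1 - 2 = 5, d_10 = (46 - 5^2)/7 = 21/7 = 3, a_10 = floor((6 + 5)/3) = 3.
  m_11 = 3*3 - 5 = 4, d_11 = (46 - 4^2)/3 = 30/3 = 10, a_11 = floor((6 + 4)/10) = 1.
  m_12 = 10*1 - 4 = 6, d_12 = (46 - 6^2)/10 = 10/10 = 1, a_12 = floor((6 + 6)/1) = 12.
  m_13 = 1*12 - 6 = 6, d_13 = (46 - 6^2)/1 = 10/1 = 10: (m_13, d_13) = (m_1, d_1) = (6, 10), so from here the quotients repeat a_1, ..., a_12; the period length is 12.
So sqrt(46) = [6; (1, 3, 1, 1, 2, 6, 2, 1, 1, 3, 1, 12)] with period length k = 12.
k is even, so the fundamental solution of x^2 - 46y^2 = 1 is (p_{k-1}, q_{k-1}) = (p_11, q_11); compute convergents through index 11.
Convergents (p_i = a_i*p_{i-1} + p_{i-2}, q_i = a_i*q_{i-1} + q_{i-2} with p_{-2}=0, p_{-1}=1, q_{-2}=1, q_{-1}=0):
  i=0: a_0=6, p_0 = 6*1 + 0 = 6, q_0 = 6*0 + 1 = 1.
  i=1: a_1=1, p_1 = 1*6 + 1 = 7, q_1 = 1*1 + 0 = 1.
  i=2: a_2=3, p_2 = 3*7 + 6 = 27, q_2 = 3*1 + 1 = 4.
  i=3: a_3=1, p_3 = 1*27 + 7 = 34, q_3 = 1*4 + 1 = 5.
  i=4: a_4=1, p_4 = 1*34 + 27 = 61, q_4 = 1*5 + 4 = 9.
  i=5: a_5=2, p_5 = 2*61 + 34 = 156, q_5 = 2*9 + 5 = 23.
  i=6: a_6=6, p_6 = 6*156 + 61 = 997, q_6 = 6*23 + 9 = 147.
  i=7: a_7=2, p_7 = 2*997 + 156 = 2150, q_7 = 2*147 + 23 = 317.
  i=8: a_8=1, p_8 = 1*2150 + 997 = 3147, q_8 = 1*317 + 147 = 464.
  i=9: a_9=1, p_9 = 1*3147 + 2150 = 5297, q_9 = 1*464 + 317 = 781.
  i=10: a_10=3, p_10 = 3*5297 + 3147 = 19038, q_10 = 3*781 + 464 = 2807.
  i=11: a_11=1, p_11 = 1*19038 + 5297 = 24335, q_11 = 1*2807 + 781 = 3588.
Check: 24335^2 - 46*3588^2 = 592192225 - 592192224 = 1, so (x, y) = (24335, 3588) solves the equation, and by the theorem it is the least positive solution.

(x, y) = (24335, 3588)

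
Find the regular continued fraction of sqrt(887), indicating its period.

Write x_i = (sqrt(887) + m_i)/d_i with (m_0, d_0) = (0, 1). a_0 = floor(sqrt(887)) = 29, since 29^2 = 841 <= 887 < 900 = 30^2.
Iterate m_{i+1} = d_i*a_i - m_i, d_{i+1} = (887 - m_{i+1}^2)/d_i, a_{i+1} = floor((a_0 + m_{i+1})/d_{i+1}):
  m_1 = 1*29 - 0 = 29, d_1 = (887 - 29^2)/1 = 46/1 = 46, a_1 = floor((29 + 29)/46) = 1.
  m_2 = 46*1 - 29 = 17, d_2 = (887 - 17^2)/46 = 598/46 = 13, a_2 = floor((29 + 17)/13) = 3.
  m_3 = 13*3 - 17 = 22, d_3 = (887 - 22^2)/13 = 403/13 = 31, a_3 = floor((29 + 22)/31) = 1.
  m_4 = 31*1 - 22 = 9, d_4 = (887 - 9^2)/31 = 806/31 = 26, a_4 = floor((29 + 9)/26) = 1.
  m_5 = 26*1 - 9 = 17, d_5 = (887 - 17^2)/26 = 598/26 = 23, a_5 = floor((29 + 17)/23) = 2.
  m_6 = 23*2 - 17 = 29, d_6 = (887 - 29^2)/23 = 46/23 = 2, a_6 = floor((29 + 29)/2) = 29.
  m_7 = 2*29 - 29 = 29, d_7 = (887 - 29^2)/2 = 46/2 = 23, a_7 = floor((29 + 29)/23) = 2.
  m_8 = 23*2 - 29 = 17, d_8 = (887 - 17^2)/23 = 598/23 = 26, a_8 = floor((29 + 17)/26) = 1.
  m_9 = 26*1 - 17 = 9, d_9 = (887 - 9^2)/26 = 806/26 = 31, a_9 = floor((29 + 9)/31) = 1.
  m_10 = 31*1 - 9 = 22, d_10 = (887 - 22^2)/31 = 403/31 = 13, a_10 = floor((29 + 22)/13) = 3.
  m_11 = 13*3 - 22 = 17, d_11 = (887 - 17^2)/13 = 598/13 = 46, a_11 = floor((29 + 17)/46) = 1.
  m_12 = 46*1 - 17 = 29, d_12 = (887 - 29^2)/46 = 46/46 = 1, a_12 = floor((29 + 29)/1) = 58.
  m_13 = 1*58 - 29 = 29, d_13 = (887 - 29^2)/1 = 46/1 = 46: (m_13, d_13) = (m_1, d_1) = (29, 46), so from here the quotients repeat a_1, ..., a_12; the period length is 12.
Hence the expansion of sqrt(887) is a_0 = 29 followed by the repeating block 1, 3, 1, 1, 2, 29, 2, 1, 1, 3, 1, 58 (period 12).

[29; (1, 3, 1, 1, 2, 29, 2, 1, 1, 3, 1, 58)]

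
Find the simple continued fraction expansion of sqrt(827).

[28; (1, 3, 7, 1, 27, 1, 7, 3, 1, 56)]

Write x_i = (sqrt(827) + m_i)/d_i with (m_0, d_0) = (0, 1). a_0 = floor(sqrt(827)) = 28, since 28^2 = 784 <= 827 < 841 = 29^2.
Iterate m_{i+1} = d_i*a_i - m_i, d_{i+1} = (827 - m_{i+1}^2)/d_i, a_{i+1} = floor((a_0 + m_{i+1})/d_{i+1}):
  m_1 = 1*28 - 0 = 28, d_1 = (827 - 28^2)/1 = 43/1 = 43, a_1 = floor((28 + 28)/43) = 1.
  m_2 = 43*1 - 28 = 15, d_2 = (827 - 15^2)/43 = 602/43 = 14, a_2 = floor((28 + 15)/14) = 3.
  m_3 = 14*3 - 15 = 27, d_3 = (827 - 27^2)/14 = 98/14 = 7, a_3 = floor((28 + 27)/7) = 7.
  m_4 = 7*7 - 27 = 22, d_4 = (827 - 22^2)/7 = 343/7 = 49, a_4 = floor((28 + 22)/49) = 1.
  m_5 = 49*1 - 22 = 27, d_5 = (827 - 27^2)/49 = 98/49 = 2, a_5 = floor((28 + 27)/2) = 27.
  m_6 = 2*27 - 27 = 27, d_6 = (827 - 27^2)/2 = 98/2 = 49, a_6 = floor((28 + 27)/49) = 1.
  m_7 = 49*1 - 27 = 22, d_7 = (827 - 22^2)/49 = 343/49 = 7, a_7 = floor((28 + 22)/7) = 7.
  m_8 = 7*7 - 22 = 27, d_8 = (827 - 27^2)/7 = 98/7 = 14, a_8 = floor((28 + 27)/14) = 3.
  m_9 = 14*3 - 27 = 15, d_9 = (827 - 15^2)/14 = 602/14 = 43, a_9 = floor((28 + 15)/43) = 1.
  m_10 = 43*1 - 15 = 28, d_10 = (827 - 28^2)/43 = 43/43 = 1, a_10 = floor((28 + 28)/1) = 56.
  m_11 = 1*56 - 28 = 28, d_11 = (827 - 28^2)/1 = 43/1 = 43: (m_11, d_11) = (m_1, d_1) = (28, 43), so from here the quotients repeat a_1, ..., a_10; the period length is 10.
Hence the expansion of sqrt(827) is a_0 = 28 followed by the repeating block 1, 3, 7, 1, 27, 1, 7, 3, 1, 56 (period 10).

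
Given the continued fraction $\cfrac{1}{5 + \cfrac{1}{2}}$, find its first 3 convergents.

0/1, 1/5, 2/11

Using the convergent recurrence p_i = a_i*p_{i-1} + p_{i-2}, q_i = a_i*q_{i-1} + q_{i-2} with p_{-2}=0, p_{-1}=1, q_{-2}=1, q_{-1}=0:
  i=0: a_0=0, p_0 = 0*1 + 0 = 0, q_0 = 0*0 + 1 = 1.
  i=1: a_1=5, p_1 = 5*0 + 1 = 1, q_1 = 5*1 + 0 = 5.
  i=2: a_2=2, p_2 = 2*1 + 0 = 2, q_2 = 2*5 + 1 = 11.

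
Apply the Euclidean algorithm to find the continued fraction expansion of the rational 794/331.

[2; 2, 1, 1, 32, 2]

Run the Euclidean algorithm on 794 and 331; the successive quotients are the partial quotients a_0, a_1, ... (each step inverts the fractional part left over by the previous one):
  794 = 2*331 + 132, so a_0 = 2.
  331 = 2*132 + 67, so a_1 = 2.
  132 = 1*67 + 65, so a_2 = 1.
  67 = 1*65 + 2, so a_3 = 1.
  65 = 32*2 + 1, so a_4 = 32.
  2 = 2*1 + 0, so a_5 = 2.
The remainder reaches 0 after 6 divisions, so the expansion has 6 partial quotients, read off in order.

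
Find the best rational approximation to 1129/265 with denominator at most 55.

Expand x = 1129/265 as a continued fraction with the Euclidean algorithm:
  1129 = 4*265 + 69, so a_0 = 4.
  265 = 3*69 + 58, so a_1 = 3.
  69 = 1*58 + 11, so a_2 = 1.
  58 = 5*11 + 3, so a_3 = 5.
  11 = 3*3 + 2, so a_4 = 3.
  3 = 1*2 + 1, so a_5 = 1.
  2 = 2*1 + 0, so a_6 = 2.
so x = [4; 3, 1, 5, 3, 1, 2].
Convergents (p_i = a_i*p_{i-1} + p_{i-2}, q_i = a_i*q_{i-1} + q_{i-2} with p_{-2}=0, p_{-1}=1, q_{-2}=1, q_{-1}=0), until the denominator exceeds 55:
  i=0: a_0=4, p_0 = 4*1 + 0 = 4, q_0 = 4*0 + 1 = 1.
  i=1: a_1=3, p_1 = 3*4 + 1 = 13, q_1 = 3*1 + 0 = 3.
  i=2: a_2=1, p_2 = 1*13 + 4 = 17, q_2 = 1*3 + 1 = 4.
  i=3: a_3=5, p_3 = 5*17 + 13 = 98, q_3 = 5*4 + 3 = 23.
  i=4: a_4=3, p_4 = 3*98 + 17 = 311, q_4 = 3*23 + 4 = 73.
q_4 = 73 > 55, so the last convergent with denominator <= 55 is p_3/q_3 = 98/23.
The closest fraction with denominator <= 55 is either p_3/q_3 or the intermediate fraction (k*p_3 + p_2)/(k*q_3 + q_2) with the largest k >= 1 whose denominator stays <= 55; these approach x as k grows, and every other convergent or intermediate fraction in range is farther away.
Largest k: floor((55 - q_2)/q_3) = floor((55 - 4)/23) = 2.
That gives (2*98 + 17)/(2*23 + 4) = 213/50.
Compare the errors: |x - 98/23| = |1129*23 - 98*265|/(265*23) = 3/6095, and |x - 213/50| = |1129*50 - 213*265|/(265*50) = 5/13250.
Cross-multiplying, 5*6095 = 30475 < 39750 = 3*13250, so 5/13250 is smaller: the intermediate fraction 213/50 is closer to x than 98/23.

213/50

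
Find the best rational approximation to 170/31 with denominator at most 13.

11/2

Expand x = 170/31 as a continued fraction with the Euclidean algorithm:
  170 = 5*31 + 15, so a_0 = 5.
  31 = 2*15 + 1, so a_1 = 2.
  15 = 15*1 + 0, so a_2 = 15.
so x = [5; 2, 15].
Convergents (p_i = a_i*p_{i-1} + p_{i-2}, q_i = a_i*q_{i-1} + q_{i-2} with p_{-2}=0, p_{-1}=1, q_{-2}=1, q_{-1}=0), until the denominator exceeds 13:
  i=0: a_0=5, p_0 = 5*1 + 0 = 5, q_0 = 5*0 + 1 = 1.
  i=1: a_1=2, p_1 = 2*5 + 1 = 11, q_1 = 2*1 + 0 = 2.
  i=2: a_2=15, p_2 = 15*11 + 5 = 170, q_2 = 15*2 + 1 = 31.
q_2 = 31 > 13, so the last convergent with denominator <= 13 is p_1/q_1 = 11/2.
The closest fraction with denominator <= 13 is either p_1/q_1 or the intermediate fraction (k*p_1 + p_0)/(k*q_1 + q_0) with the largest k >= 1 whose denominator stays <= 13; these approach x as k grows, and every other convergent or intermediate fraction in range is farther away.
Largest k: floor((13 - q_0)/q_1) = floor((13 - 1)/2) = 6.
That gives (6*11 + 5)/(6*2 + 1) = 71/13.
Compare the errors: |x - 11/2| = |170*2 - 11*31|/(31*2) = 1/62, and |x - 71/13| = |170*13 - 71*31|/(31*13) = 9/403.
Cross-multiplying, 1*403 = 403 < 558 = 9*62, so 1/62 is smaller: the convergent 11/2 is closer to x than 71/13.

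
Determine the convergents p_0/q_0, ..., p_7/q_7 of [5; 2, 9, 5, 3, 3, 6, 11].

Using the convergent recurrence p_i = a_i*p_{i-1} + p_{i-2}, q_i = a_i*q_{i-1} + q_{i-2} with p_{-2}=0, p_{-1}=1, q_{-2}=1, q_{-1}=0:
  i=0: a_0=5, p_0 = 5*1 + 0 = 5, q_0 = 5*0 + 1 = 1.
  i=1: a_1=2, p_1 = 2*5 + 1 = 11, q_1 = 2*1 + 0 = 2.
  i=2: a_2=9, p_2 = 9*11 + 5 = 104, q_2 = 9*2 + 1 = 19.
  i=3: a_3=5, p_3 = 5*104 + 11 = 531, q_3 = 5*19 + 2 = 97.
  i=4: a_4=3, p_4 = 3*531 + 104 = 1697, q_4 = 3*97 + 19 = 310.
  i=5: a_5=3, p_5 = 3*1697 + 531 = 5622, q_5 = 3*310 + 97 = 1027.
  i=6: a_6=6, p_6 = 6*5622 + 1697 = 35429, q_6 = 6*1027 + 310 = 6472.
  i=7: a_7=11, p_7 = 11*35429 + 5622 = 395341, q_7 = 11*6472 + 1027 = 72219.

5/1, 11/2, 104/19, 531/97, 1697/310, 5622/1027, 35429/6472, 395341/72219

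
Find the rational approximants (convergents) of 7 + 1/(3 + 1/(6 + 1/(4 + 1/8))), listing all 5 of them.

Using the convergent recurrence p_i = a_i*p_{i-1} + p_{i-2}, q_i = a_i*q_{i-1} + q_{i-2} with p_{-2}=0, p_{-1}=1, q_{-2}=1, q_{-1}=0:
  i=0: a_0=7, p_0 = 7*1 + 0 = 7, q_0 = 7*0 + 1 = 1.
  i=1: a_1=3, p_1 = 3*7 + 1 = 22, q_1 = 3*1 + 0 = 3.
  i=2: a_2=6, p_2 = 6*22 + 7 = 139, q_2 = 6*3 + 1 = 19.
  i=3: a_3=4, p_3 = 4*139 + 22 = 578, q_3 = 4*19 + 3 = 79.
  i=4: a_4=8, p_4 = 8*578 + 139 = 4763, q_4 = 8*79 + 19 = 651.

7/1, 22/3, 139/19, 578/79, 4763/651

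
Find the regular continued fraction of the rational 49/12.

Run the Euclidean algorithm on 49 and 12; the successive quotients are the partial quotients a_0, a_1, ... (each step inverts the fractional part left over by the previous one):
  49 = 4*12 + 1, so a_0 = 4.
  12 = 12*1 + 0, so a_1 = 12.
The remainder reaches 0 after 2 divisions, so the expansion has 2 partial quotients, read off in order.

[4; 12]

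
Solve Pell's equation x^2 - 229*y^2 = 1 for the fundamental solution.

First expand sqrt(229) as a continued fraction. With x_i = (sqrt(229) + m_i)/d_i and (m_0, d_0) = (0, 1): a_0 = floor(sqrt(229)) = 15, since 15^2 = 225 <= 229 < 256 = 16^2.
Iterate m_{i+1} = d_i*a_i - m_i, d_{i+1} = (229 - m_{i+1}^2)/d_i, a_{i+1} = floor((a_0 + m_{i+1})/d_{i+1}):
  m_1 = 1*15 - 0 = 15, d_1 = (229 - 15^2)/1 = 4/1 = 4, a_1 = floor((15 + 15)/4) = 7.
  m_2 = 4*7 - 15 = 13, d_2 = (229 - 13^2)/4 = 60/4 = 15, a_2 = floor((15 + 13)/15) = 1.
  m_3 = 15*1 - 13 = 2, d_3 = (229 - 2^2)/15 = 225/15 = 15, a_3 = floor((15 + 2)/15) = 1.
  m_4 = 15*1 - 2 = 13, d_4 = (229 - 13^2)/15 = 60/15 = 4, a_4 = floor((15 + 13)/4) = 7.
  m_5 = 4*7 - 13 = 15, d_5 = (229 - 15^2)/4 = 4/4 = 1, a_5 = floor((15 + 15)/1) = 30.
  m_6 = 1*30 - 15 = 15, d_6 = (229 - 15^2)/1 = 4/1 = 4: (m_6, d_6) = (m_1, d_1) = (15, 4), so from here the quotients repeat a_1, ..., a_5; the period length is 5.
So sqrt(229) = [15; (7, 1, 1, 7, 30)] with period length k = 5.
k is odd, so (p_{k-1}, q_{k-1}) only solves x^2 - 229y^2 = -1 and the fundamental solution of x^2 - 229y^2 = 1 is (p_{2k-1}, q_{2k-1}) = (p_9, q_9); compute convergents through index 9, running through the period twice.
Convergents (p_i = a_i*p_{i-1} + p_{i-2}, q_i = a_i*q_{i-1} + q_{i-2} with p_{-2}=0, p_{-1}=1, q_{-2}=1, q_{-1}=0):
  i=0: a_0=15, p_0 = 15*1 + 0 = 15, q_0 = 15*0 + 1 = 1.
  i=1: a_1=7, p_1 = 7*15 + 1 = 106, q_1 = 7*1 + 0 = 7.
  i=2: a_2=1, p_2 = 1*106 + 15 = 121, q_2 = 1*7 + 1 = 8.
  i=3: a_3=1, p_3 = 1*121 + 106 = 227, q_3 = 1*8 + 7 = 15.
  i=4: a_4=7, p_4 = 7*227 + 121 = 1710, q_4 = 7*15 + 8 = 113.
  i=5: a_5=30, p_5 = 30*1710 + 227 = 51527, q_5 = 30*113 + 15 = 3405.
  i=6: a_6=7, p_6 = 7*51527 + 1710 = 362399, q_6 = 7*3405 + 113 = 23948.
  i=7: a_7=1, p_7 = 1*362399 + 51527 = 413926, q_7 = 1*23948 + 3405 = 27353.
  i=8: a_8=1, p_8 = 1*413926 + 362399 = 776325, q_8 = 1*27353 + 23948 = 51301.
  i=9: a_9=7, p_9 = 7*776325 + 413926 = 5848201, q_9 = 7*51301 + 27353 = 386460.
Indeed p_4^2 - 229*q_4^2 = 2924100 - 2924101 = -1, not +1.
Check: 5848201^2 - 229*386460^2 = 34201454936401 - 34201454936400 = 1, so (x, y) = (5848201, 386460) solves the equation, and by the theorem it is the least positive solution.

(x, y) = (5848201, 386460)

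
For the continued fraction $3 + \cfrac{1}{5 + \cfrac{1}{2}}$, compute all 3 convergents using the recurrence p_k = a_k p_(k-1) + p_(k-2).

3/1, 16/5, 35/11

Using the convergent recurrence p_i = a_i*p_{i-1} + p_{i-2}, q_i = a_i*q_{i-1} + q_{i-2} with p_{-2}=0, p_{-1}=1, q_{-2}=1, q_{-1}=0:
  i=0: a_0=3, p_0 = 3*1 + 0 = 3, q_0 = 3*0 + 1 = 1.
  i=1: a_1=5, p_1 = 5*3 + 1 = 16, q_1 = 5*1 + 0 = 5.
  i=2: a_2=2, p_2 = 2*16 + 3 = 35, q_2 = 2*5 + 1 = 11.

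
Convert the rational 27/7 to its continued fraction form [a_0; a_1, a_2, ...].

Run the Euclidean algorithm on 27 and 7; the successive quotients are the partial quotients a_0, a_1, ... (each step inverts the fractional part left over by the previous one):
  27 = 3*7 + 6, so a_0 = 3.
  7 = 1*6 + 1, so a_1 = 1.
  6 = 6*1 + 0, so a_2 = 6.
The remainder reaches 0 after 3 divisions, so the expansion has 3 partial quotients, read off in order.

[3; 1, 6]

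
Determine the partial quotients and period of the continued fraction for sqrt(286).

Write x_i = (sqrt(286) + m_i)/d_i with (m_0, d_0) = (0, 1). a_0 = floor(sqrt(286)) = 16, since 16^2 = 256 <= 286 < 289 = 17^2.
Iterate m_{i+1} = d_i*a_i - m_i, d_{i+1} = (286 - m_{i+1}^2)/d_i, a_{i+1} = floor((a_0 + m_{i+1})/d_{i+1}):
  m_1 = 1*16 - 0 = 16, d_1 = (286 - 16^2)/1 = 30/1 = 30, a_1 = floor((16 + 16)/30) = 1.
  m_2 = 30*1 - 16 = 14, d_2 = (286 - 14^2)/30 = 90/30 = 3, a_2 = floor((16 + 14)/3) = 10.
  m_3 = 3*10 - 14 = 16, d_3 = (286 - 16^2)/3 = 30/3 = 10, a_3 = floor((16 + 16)/10) = 3.
  m_4 = 10*3 - 16 = 14, d_4 = (286 - 14^2)/10 = 90/10 = 9, a_4 = floor((16 + 14)/9) = 3.
  m_5 = 9*3 - 14 = 13, d_5 = (286 - 13^2)/9 = 117/9 = 13, a_5 = floor((16 + 13)/13) = 2.
  m_6 = 13*2 - 13 = 13, d_6 = (286 - 13^2)/13 = 117/13 = 9, a_6 = floor((16 + 13)/9) = 3.
  m_7 = 9*3 - 13 = 14, d_7 = (286 - 14^2)/9 = 90/9 = 10, a_7 = floor((16 + 14)/10) = 3.
  m_8 = 10*3 - 14 = 16, d_8 = (286 - 16^2)/10 = 30/10 = 3, a_8 = floor((16 + 16)/3) = 10.
  m_9 = 3*10 - 16 = 14, d_9 = (286 - 14^2)/3 = 90/3 = 30, a_9 = floor((16 + 14)/30) = 1.
  m_10 = 30*1 - 14 = 16, d_10 = (286 - 16^2)/30 = 30/30 = 1, a_10 = floor((16 + 16)/1) = 32.
  m_11 = 1*32 - 16 = 16, d_11 = (286 - 16^2)/1 = 30/1 = 30: (m_11, d_11) = (m_1, d_1) = (16, 30), so from here the quotients repeat a_1, ..., a_10; the period length is 10.
Hence the expansion of sqrt(286) is a_0 = 16 followed by the repeating block 1, 10, 3, 3, 2, 3, 3, 10, 1, 32 (period 10).

[16; (1, 10, 3, 3, 2, 3, 3, 10, 1, 32)]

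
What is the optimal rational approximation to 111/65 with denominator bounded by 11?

Expand x = 111/65 as a continued fraction with the Euclidean algorithm:
  111 = 1*65 + 46, so a_0 = 1.
  65 = 1*46 + 19, so a_1 = 1.
  46 = 2*19 + 8, so a_2 = 2.
  19 = 2*8 + 3, so a_3 = 2.
  8 = 2*3 + 2, so a_4 = 2.
  3 = 1*2 + 1, so a_5 = 1.
  2 = 2*1 + 0, so a_6 = 2.
so x = [1; 1, 2, 2, 2, 1, 2].
Convergents (p_i = a_i*p_{i-1} + p_{i-2}, q_i = a_i*q_{i-1} + q_{i-2} with p_{-2}=0, p_{-1}=1, q_{-2}=1, q_{-1}=0), until the denominator exceeds 11:
  i=0: a_0=1, p_0 = 1*1 + 0 = 1, q_0 = 1*0 + 1 = 1.
  i=1: a_1=1, p_1 = 1*1 + 1 = 2, q_1 = 1*1 + 0 = 1.
  i=2: a_2=2, p_2 = 2*2 + 1 = 5, q_2 = 2*1 + 1 = 3.
  i=3: a_3=2, p_3 = 2*5 + 2 = 12, q_3 = 2*3 + 1 = 7.
  i=4: a_4=2, p_4 = 2*12 + 5 = 29, q_4 = 2*7 + 3 = 17.
q_4 = 17 > 11, so the last convergent with denominator <= 11 is p_3/q_3 = 12/7.
The closest fraction with denominator <= 11 is either p_3/q_3 or the intermediate fraction (k*p_3 + p_2)/(k*q_3 + q_2) with the largest k >= 1 whose denominator stays <= 11; these approach x as k grows, and every other convergent or intermediate fraction in range is farther away.
Largest k: floor((11 - q_2)/q_3) = floor((11 - 3)/7) = 1.
That gives (1*12 + 5)/(1*7 + 3) = 17/10.
Compare the errors: |x - 12/7| = |111*7 - 12*65|/(65*7) = 3/455, and |x - 17/10| = |111*10 - 17*65|/(65*10) = 5/650.
Cross-multiplying, 3*650 = 1950 < 2275 = 5*455, so 3/455 is smaller: the convergent 12/7 is closer to x than 17/10.

12/7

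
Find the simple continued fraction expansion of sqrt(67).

[8; (5, 2, 1, 1, 7, 1, 1, 2, 5, 16)]

Write x_i = (sqrt(67) + m_i)/d_i with (m_0, d_0) = (0, 1). a_0 = floor(sqrt(67)) = 8, since 8^2 = 64 <= 67 < 81 = 9^2.
Iterate m_{i+1} = d_i*a_i - m_i, d_{i+1} = (67 - m_{i+1}^2)/d_i, a_{i+1} = floor((a_0 + m_{i+1})/d_{i+1}):
  m_1 = 1*8 - 0 = 8, d_1 = (67 - 8^2)/1 = 3/1 = 3, a_1 = floor((8 + 8)/3) = 5.
  m_2 = 3*5 - 8 = 7, d_2 = (67 - 7^2)/3 = 18/3 = 6, a_2 = floor((8 + 7)/6) = 2.
  m_3 = 6*2 - 7 = 5, d_3 = (67 - 5^2)/6 = 42/6 = 7, a_3 = floor((8 + 5)/7) = 1.
  m_4 = 7*1 - 5 = 2, d_4 = (67 - 2^2)/7 = 63/7 = 9, a_4 = floor((8 + 2)/9) = 1.
  m_5 = 9*1 - 2 = 7, d_5 = (67 - 7^2)/9 = 18/9 = 2, a_5 = floor((8 + 7)/2) = 7.
  m_6 = 2*7 - 7 = 7, d_6 = (67 - 7^2)/2 = 18/2 = 9, a_6 = floor((8 + 7)/9) = 1.
  m_7 = 9*1 - 7 = 2, d_7 = (67 - 2^2)/9 = 63/9 = 7, a_7 = floor((8 + 2)/7) = 1.
  m_8 = 7*1 - 2 = 5, d_8 = (67 - 5^2)/7 = 42/7 = 6, a_8 = floor((8 + 5)/6) = 2.
  m_9 = 6*2 - 5 = 7, d_9 = (67 - 7^2)/6 = 18/6 = 3, a_9 = floor((8 + 7)/3) = 5.
  m_10 = 3*5 - 7 = 8, d_10 = (67 - 8^2)/3 = 3/3 = 1, a_10 = floor((8 + 8)/1) = 16.
  m_11 = 1*16 - 8 = 8, d_11 = (67 - 8^2)/1 = 3/1 = 3: (m_11, d_11) = (m_1, d_1) = (8, 3), so from here the quotients repeat a_1, ..., a_10; the period length is 10.
Hence the expansion of sqrt(67) is a_0 = 8 followed by the repeating block 5, 2, 1, 1, 7, 1, 1, 2, 5, 16 (period 10).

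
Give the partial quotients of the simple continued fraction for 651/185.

[3; 1, 1, 12, 1, 2, 2]

Run the Euclidean algorithm on 651 and 185; the successive quotients are the partial quotients a_0, a_1, ... (each step inverts the fractional part left over by the previous one):
  651 = 3*185 + 96, so a_0 = 3.
  185 = 1*96 + 89, so a_1 = 1.
  96 = 1*89 + 7, so a_2 = 1.
  89 = 12*7 + 5, so a_3 = 12.
  7 = 1*5 + 2, so a_4 = 1.
  5 = 2*2 + 1, so a_5 = 2.
  2 = 2*1 + 0, so a_6 = 2.
The remainder reaches 0 after 7 divisions, so the expansion has 7 partial quotients, read off in order.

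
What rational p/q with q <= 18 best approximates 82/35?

7/3

Expand x = 82/35 as a continued fraction with the Euclidean algorithm:
  82 = 2*35 + 12, so a_0 = 2.
  35 = 2*12 + 11, so a_1 = 2.
  12 = 1*11 + 1, so a_2 = 1.
  11 = 11*1 + 0, so a_3 = 11.
so x = [2; 2, 1, 11].
Convergents (p_i = a_i*p_{i-1} + p_{i-2}, q_i = a_i*q_{i-1} + q_{i-2} with p_{-2}=0, p_{-1}=1, q_{-2}=1, q_{-1}=0), until the denominator exceeds 18:
  i=0: a_0=2, p_0 = 2*1 + 0 = 2, q_0 = 2*0 + 1 = 1.
  i=1: a_1=2, p_1 = 2*2 + 1 = 5, q_1 = 2*1 + 0 = 2.
  i=2: a_2=1, p_2 = 1*5 + 2 = 7, q_2 = 1*2 + 1 = 3.
  i=3: a_3=11, p_3 = 11*7 + 5 = 82, q_3 = 11*3 + 2 = 35.
q_3 = 35 > 18, so the last convergent with denominator <= 18 is p_2/q_2 = 7/3.
The closest fraction with denominator <= 18 is either p_2/q_2 or the intermediate fraction (k*p_2 + p_1)/(k*q_2 + q_1) with the largest k >= 1 whose denominator stays <= 18; these approach x as k grows, and every other convergent or intermediate fraction in range is farther away.
Largest k: floor((18 - q_1)/q_2) = floor((18 - 2)/3) = 5.
That gives (5*7 + 5)/(5*3 + 2) = 40/17.
Compare the errors: |x - 7/3| = |82*3 - 7*35|/(35*3) = 1/105, and |x - 40/17| = |82*17 - 40*35|/(35*17) = 6/595.
Cross-multiplying, 1*595 = 595 < 630 = 6*105, so 1/105 is smaller: the convergent 7/3 is closer to x than 40/17.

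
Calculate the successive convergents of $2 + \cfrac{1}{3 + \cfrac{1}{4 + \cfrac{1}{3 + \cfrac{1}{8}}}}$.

2/1, 7/3, 30/13, 97/42, 806/349

Using the convergent recurrence p_i = a_i*p_{i-1} + p_{i-2}, q_i = a_i*q_{i-1} + q_{i-2} with p_{-2}=0, p_{-1}=1, q_{-2}=1, q_{-1}=0:
  i=0: a_0=2, p_0 = 2*1 + 0 = 2, q_0 = 2*0 + 1 = 1.
  i=1: a_1=3, p_1 = 3*2 + 1 = 7, q_1 = 3*1 + 0 = 3.
  i=2: a_2=4, p_2 = 4*7 + 2 = 30, q_2 = 4*3 + 1 = 13.
  i=3: a_3=3, p_3 = 3*30 + 7 = 97, q_3 = 3*13 + 3 = 42.
  i=4: a_4=8, p_4 = 8*97 + 30 = 806, q_4 = 8*42 + 13 = 349.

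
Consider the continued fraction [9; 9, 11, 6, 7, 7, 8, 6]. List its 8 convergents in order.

Using the convergent recurrence p_i = a_i*p_{i-1} + p_{i-2}, q_i = a_i*q_{i-1} + q_{i-2} with p_{-2}=0, p_{-1}=1, q_{-2}=1, q_{-1}=0:
  i=0: a_0=9, p_0 = 9*1 + 0 = 9, q_0 = 9*0 + 1 = 1.
  i=1: a_1=9, p_1 = 9*9 + 1 = 82, q_1 = 9*1 + 0 = 9.
  i=2: a_2=11, p_2 = 11*82 + 9 = 911, q_2 = 11*9 + 1 = 100.
  i=3: a_3=6, p_3 = 6*911 + 82 = 5548, q_3 = 6*100 + 9 = 609.
  i=4: a_4=7, p_4 = 7*5548 + 911 = 39747, q_4 = 7*609 + 100 = 4363.
  i=5: a_5=7, p_5 = 7*39747 + 5548 = 283777, q_5 = 7*4363 + 609 = 31150.
  i=6: a_6=8, p_6 = 8*283777 + 39747 = 2309963, q_6 = 8*31150 + 4363 = 253563.
  i=7: a_7=6, p_7 = 6*2309963 + 283777 = 14143555, q_7 = 6*253563 + 31150 = 1552528.

9/1, 82/9, 911/100, 5548/609, 39747/4363, 283777/31150, 2309963/253563, 14143555/1552528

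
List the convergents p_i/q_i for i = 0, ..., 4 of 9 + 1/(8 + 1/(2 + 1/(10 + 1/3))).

9/1, 73/8, 155/17, 1623/178, 5024/551

Using the convergent recurrence p_i = a_i*p_{i-1} + p_{i-2}, q_i = a_i*q_{i-1} + q_{i-2} with p_{-2}=0, p_{-1}=1, q_{-2}=1, q_{-1}=0:
  i=0: a_0=9, p_0 = 9*1 + 0 = 9, q_0 = 9*0 + 1 = 1.
  i=1: a_1=8, p_1 = 8*9 + 1 = 73, q_1 = 8*1 + 0 = 8.
  i=2: a_2=2, p_2 = 2*73 + 9 = 155, q_2 = 2*8 + 1 = 17.
  i=3: a_3=10, p_3 = 10*155 + 73 = 1623, q_3 = 10*17 + 8 = 178.
  i=4: a_4=3, p_4 = 3*1623 + 155 = 5024, q_4 = 3*178 + 17 = 551.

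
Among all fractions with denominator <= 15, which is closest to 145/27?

43/8

Expand x = 145/27 as a continued fraction with the Euclidean algorithm:
  145 = 5*27 + 10, so a_0 = 5.
  27 = 2*10 + 7, so a_1 = 2.
  10 = 1*7 + 3, so a_2 = 1.
  7 = 2*3 + 1, so a_3 = 2.
  3 = 3*1 + 0, so a_4 = 3.
so x = [5; 2, 1, 2, 3].
Convergents (p_i = a_i*p_{i-1} + p_{i-2}, q_i = a_i*q_{i-1} + q_{i-2} with p_{-2}=0, p_{-1}=1, q_{-2}=1, q_{-1}=0), until the denominator exceeds 15:
  i=0: a_0=5, p_0 = 5*1 + 0 = 5, q_0 = 5*0 + 1 = 1.
  i=1: a_1=2, p_1 = 2*5 + 1 = 11, q_1 = 2*1 + 0 = 2.
  i=2: a_2=1, p_2 = 1*11 + 5 = 16, q_2 = 1*2 + 1 = 3.
  i=3: a_3=2, p_3 = 2*16 + 11 = 43, q_3 = 2*3 + 2 = 8.
  i=4: a_4=3, p_4 = 3*43 + 16 = 145, q_4 = 3*8 + 3 = 27.
q_4 = 27 > 15, so the last convergent with denominator <= 15 is p_3/q_3 = 43/8.
The closest fraction with denominator <= 15 is either p_3/q_3 or the intermediate fraction (k*p_3 + p_2)/(k*q_3 + q_2) with the largest k >= 1 whose denominator stays <= 15; these approach x as k grows, and every other convergent or intermediate fraction in range is farther away.
Largest k: floor((15 - q_2)/q_3) = floor((15 - 3)/8) = 1.
That gives (1*43 + 16)/(1*8 + 3) = 59/11.
Compare the errors: |x - 43/8| = |145*8 - 43*27|/(27*8) = 1/216, and |x - 59/11| = |145*11 - 59*27|/(27*11) = 2/297.
Cross-multiplying, 1*297 = 297 < 432 = 2*216, so 1/216 is smaller: the convergent 43/8 is closer to x than 59/11.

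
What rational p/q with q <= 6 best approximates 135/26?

26/5

Expand x = 135/26 as a continued fraction with the Euclidean algorithm:
  135 = 5*26 + 5, so a_0 = 5.
  26 = 5*5 + 1, so a_1 = 5.
  5 = 5*1 + 0, so a_2 = 5.
so x = [5; 5, 5].
Convergents (p_i = a_i*p_{i-1} + p_{i-2}, q_i = a_i*q_{i-1} + q_{i-2} with p_{-2}=0, p_{-1}=1, q_{-2}=1, q_{-1}=0), until the denominator exceeds 6:
  i=0: a_0=5, p_0 = 5*1 + 0 = 5, q_0 = 5*0 + 1 = 1.
  i=1: a_1=5, p_1 = 5*5 + 1 = 26, q_1 = 5*1 + 0 = 5.
  i=2: a_2=5, p_2 = 5*26 + 5 = 135, q_2 = 5*5 + 1 = 26.
q_2 = 26 > 6, so the last convergent with denominator <= 6 is p_1/q_1 = 26/5.
The closest fraction with denominator <= 6 is either p_1/q_1 or the intermediate fraction (k*p_1 + p_0)/(k*q_1 + q_0) with the largest k >= 1 whose denominator stays <= 6; these approach x as k grows, and every other convergent or intermediate fraction in range is farther away.
Largest k: floor((6 - q_0)/q_1) = floor((6 - 1)/5) = 1.
That gives (1*26 + 5)/(1*5 + 1) = 31/6.
Compare the errors: |x - 26/5| = |135*5 - 26*26|/(26*5) = 1/130, and |x - 31/6| = |135*6 - 31*26|/(26*6) = 4/156.
Cross-multiplying, 1*156 = 156 < 520 = 4*130, so 1/130 is smaller: the convergent 26/5 is closer to x than 31/6.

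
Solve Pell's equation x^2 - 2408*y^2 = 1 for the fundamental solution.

(x, y) = (687, 14)

First expand sqrt(2408) as a continued fraction. With x_i = (sqrt(2408) + m_i)/d_i and (m_0, d_0) = (0, 1): a_0 = floor(sqrt(2408)) = 49, since 49^2 = 2401 <= 2408 < 2500 = 50^2.
Iterate m_{i+1} = d_i*a_i - m_i, d_{i+1} = (2408 - m_{i+1}^2)/d_i, a_{i+1} = floor((a_0 + m_{i+1})/d_{i+1}):
  m_1 = 1*49 - 0 = 49, d_1 = (2408 - 49^2)/1 = 7/1 = 7, a_1 = floor((49 + 49)/7) = 14.
  m_2 = 7*14 - 49 = 49, d_2 = (2408 - 49^2)/7 = 7/7 = 1, a_2 = floor((49 + 49)/1) = 98.
  m_3 = 1*98 - 49 = 49, d_3 = (2408 - 49^2)/1 = 7/1 = 7: (m_3, d_3) = (m_1, d_1) = (49, 7), so from here the quotients repeat a_1, a_2; the period length is 2.
So sqrt(2408) = [49; (14, 98)] with period length k = 2.
k is even, so the fundamental solution of x^2 - 2408y^2 = 1 is (p_{k-1}, q_{k-1}) = (p_1, q_1); compute convergents through index 1.
Convergents (p_i = a_i*p_{i-1} + p_{i-2}, q_i = a_i*q_{i-1} + q_{i-2} with p_{-2}=0, p_{-1}=1, q_{-2}=1, q_{-1}=0):
  i=0: a_0=49, p_0 = 49*1 + 0 = 49, q_0 = 49*0 + 1 = 1.
  i=1: a_1=14, p_1 = 14*49 + 1 = 687, q_1 = 14*1 + 0 = 14.
Check: 687^2 - 2408*14^2 = 471969 - 471968 = 1, so (x, y) = (687, 14) solves the equation, and by the theorem it is the least positive solution.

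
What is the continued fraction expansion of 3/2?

[1; 2]

Run the Euclidean algorithm on 3 and 2; the successive quotients are the partial quotients a_0, a_1, ... (each step inverts the fractional part left over by the previous one):
  3 = 1*2 + 1, so a_0 = 1.
  2 = 2*1 + 0, so a_1 = 2.
The remainder reaches 0 after 2 divisions, so the expansion has 2 partial quotients, read off in order.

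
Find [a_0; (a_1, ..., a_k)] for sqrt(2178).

[46; (1, 2, 46, 2, 1, 92)]

Write x_i = (sqrt(2178) + m_i)/d_i with (m_0, d_0) = (0, 1). a_0 = floor(sqrt(2178)) = 46, since 46^2 = 2116 <= 2178 < 2209 = 47^2.
Iterate m_{i+1} = d_i*a_i - m_i, d_{i+1} = (2178 - m_{i+1}^2)/d_i, a_{i+1} = floor((a_0 + m_{i+1})/d_{i+1}):
  m_1 = 1*46 - 0 = 46, d_1 = (2178 - 46^2)/1 = 62/1 = 62, a_1 = floor((46 + 46)/62) = 1.
  m_2 = 62*1 - 46 = 16, d_2 = (2178 - 16^2)/62 = 1922/62 = 31, a_2 = floor((46 + 16)/31) = 2.
  m_3 = 31*2 - 16 = 46, d_3 = (2178 - 46^2)/31 = 62/31 = 2, a_3 = floor((46 + 46)/2) = 46.
  m_4 = 2*46 - 46 = 46, d_4 = (2178 - 46^2)/2 = 62/2 = 31, a_4 = floor((46 + 46)/31) = 2.
  m_5 = 31*2 - 46 = 16, d_5 = (2178 - 16^2)/31 = 1922/31 = 62, a_5 = floor((46 + 16)/62) = 1.
  m_6 = 62*1 - 16 = 46, d_6 = (2178 - 46^2)/62 = 62/62 = 1, a_6 = floor((46 + 46)/1) = 92.
  m_7 = 1*92 - 46 = 46, d_7 = (2178 - 46^2)/1 = 62/1 = 62: (m_7, d_7) = (m_1, d_1) = (46, 62), so from here the quotients repeat a_1, ..., a_6; the period length is 6.
Hence the expansion of sqrt(2178) is a_0 = 46 followed by the repeating block 1, 2, 46, 2, 1, 92 (period 6).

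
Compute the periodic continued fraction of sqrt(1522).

[39; (78)]

Write x_i = (sqrt(1522) + m_i)/d_i with (m_0, d_0) = (0, 1). a_0 = floor(sqrt(1522)) = 39, since 39^2 = 1521 <= 1522 < 1600 = 40^2.
Iterate m_{i+1} = d_i*a_i - m_i, d_{i+1} = (1522 - m_{i+1}^2)/d_i, a_{i+1} = floor((a_0 + m_{i+1})/d_{i+1}):
  m_1 = 1*39 - 0 = 39, d_1 = (1522 - 39^2)/1 = 1/1 = 1, a_1 = floor((39 + 39)/1) = 78.
  m_2 = 1*78 - 39 = 39, d_2 = (1522 - 39^2)/1 = 1/1 = 1: (m_2, d_2) = (m_1, d_1) = (39, 1), so from here the quotient a_1 repeats; the period length is 1.
Hence the expansion of sqrt(1522) is a_0 = 39 followed by the repeating block 78 (period 1).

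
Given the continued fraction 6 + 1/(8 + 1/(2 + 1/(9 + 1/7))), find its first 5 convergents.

Using the convergent recurrence p_i = a_i*p_{i-1} + p_{i-2}, q_i = a_i*q_{i-1} + q_{i-2} with p_{-2}=0, p_{-1}=1, q_{-2}=1, q_{-1}=0:
  i=0: a_0=6, p_0 = 6*1 + 0 = 6, q_0 = 6*0 + 1 = 1.
  i=1: a_1=8, p_1 = 8*6 + 1 = 49, q_1 = 8*1 + 0 = 8.
  i=2: a_2=2, p_2 = 2*49 + 6 = 104, q_2 = 2*8 + 1 = 17.
  i=3: a_3=9, p_3 = 9*104 + 49 = 985, q_3 = 9*17 + 8 = 161.
  i=4: a_4=7, p_4 = 7*985 + 104 = 6999, q_4 = 7*161 + 17 = 1144.

6/1, 49/8, 104/17, 985/161, 6999/1144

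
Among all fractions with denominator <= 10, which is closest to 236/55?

Expand x = 236/55 as a continued fraction with the Euclidean algorithm:
  236 = 4*55 + 16, so a_0 = 4.
  55 = 3*16 + 7, so a_1 = 3.
  16 = 2*7 + 2, so a_2 = 2.
  7 = 3*2 + 1, so a_3 = 3.
  2 = 2*1 + 0, so a_4 = 2.
so x = [4; 3, 2, 3, 2].
Convergents (p_i = a_i*p_{i-1} + p_{i-2}, q_i = a_i*q_{i-1} + q_{i-2} with p_{-2}=0, p_{-1}=1, q_{-2}=1, q_{-1}=0), until the denominator exceeds 10:
  i=0: a_0=4, p_0 = 4*1 + 0 = 4, q_0 = 4*0 + 1 = 1.
  i=1: a_1=3, p_1 = 3*4 + 1 = 13, q_1 = 3*1 + 0 = 3.
  i=2: a_2=2, p_2 = 2*13 + 4 = 30, q_2 = 2*3 + 1 = 7.
  i=3: a_3=3, p_3 = 3*30 + 13 = 103, q_3 = 3*7 + 3 = 24.
q_3 = 24 > 10, so the last convergent with denominator <= 10 is p_2/q_2 = 30/7.
The closest fraction with denominator <= 10 is either p_2/q_2 or the intermediate fraction (k*p_2 + p_1)/(k*q_2 + q_1) with the largest k >= 1 whose denominator stays <= 10; these approach x as k grows, and every other convergent or intermediate fraction in range is farther away.
Largest k: floor((10 - q_1)/q_2) = floor((10 - 3)/7) = 1.
That gives (1*30 + 13)/(1*7 + 3) = 43/10.
Compare the errors: |x - 30/7| = |236*7 - 30*55|/(55*7) = 2/385, and |x - 43/10| = |236*10 - 43*55|/(55*10) = 5/550.
Cross-multiplying, 2*550 = 1100 < 1925 = 5*385, so 2/385 is smaller: the convergent 30/7 is closer to x than 43/10.

30/7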